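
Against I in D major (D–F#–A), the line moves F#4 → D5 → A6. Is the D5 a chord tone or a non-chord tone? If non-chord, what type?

Chord tone (the root of D major triad).

D major triad contains D, F#, A; D is the root, so it is a chord tone.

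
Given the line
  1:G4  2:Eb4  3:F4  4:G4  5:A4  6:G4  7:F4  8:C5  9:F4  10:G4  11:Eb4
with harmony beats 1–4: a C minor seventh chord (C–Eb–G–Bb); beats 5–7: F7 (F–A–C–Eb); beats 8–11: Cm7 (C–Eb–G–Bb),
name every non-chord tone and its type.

The harmony at that moment is C minor seventh chord (C, Eb, G, Bb); F4 is not a chord tone.
It is approached by step up from Eb4 and left by step up to G4.
Step in, step out in the same direction — a passing tone.
The harmony at that moment is F dominant seventh chord (F, A, C, Eb); G4 is not a chord tone.
It is approached by step down from A4 and left by step down to F4.
Step in, step out in the same direction — a passing tone.
The harmony at that moment is C minor seventh chord (C, Eb, G, Bb); F4 is not a chord tone.
It is approached by leap down from C5 and left by step up to G4.
Leap in, step out — an appoggiatura.

F4 (beat 3) — passing tone; G4 (beat 6) — passing tone; F4 (beat 9) — appoggiatura.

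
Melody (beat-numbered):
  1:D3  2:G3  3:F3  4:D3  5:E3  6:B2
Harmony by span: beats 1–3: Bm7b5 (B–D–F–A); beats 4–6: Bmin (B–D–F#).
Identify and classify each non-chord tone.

The harmony at that moment is B half-diminished seventh chord (B, D, F, A); G3 is not a chord tone.
It is approached by leap up from D3 and left by step down to F3.
Leap in, step out — an appoggiatura.
The harmony at that moment is B minor triad (B, D, F#); E3 is not a chord tone.
It is approached by step up from D3 and left by leap down to B2.
Step in, leap out — an escape tone.

G3 (beat 2) — appoggiatura; E3 (beat 5) — escape tone.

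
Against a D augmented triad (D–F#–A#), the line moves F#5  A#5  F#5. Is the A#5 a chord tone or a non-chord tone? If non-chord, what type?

D augmented triad contains D, F#, A#; A# is the fifth, so it is a chord tone.

Chord tone (the fifth of D augmented triad).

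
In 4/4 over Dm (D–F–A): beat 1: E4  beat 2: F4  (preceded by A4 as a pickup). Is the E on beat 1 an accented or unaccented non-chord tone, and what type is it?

The harmony at that moment is D minor triad (D, F, A); E4 is not a chord tone.
It is approached by leap down from A4 and left by step up to F4.
Leap in, step out — an appoggiatura.
It falls on the downbeat, so it is accented.

Accented appoggiatura.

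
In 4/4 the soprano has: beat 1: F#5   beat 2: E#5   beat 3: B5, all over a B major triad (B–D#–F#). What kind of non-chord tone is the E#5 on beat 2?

The harmony at that moment is B major triad (B, D#, F#); E#5 is not a chord tone.
It is approached by step down from F#5 and left by leap up to B5.
Step in, leap out, on a weak beat — an escape tone.

Escape tone.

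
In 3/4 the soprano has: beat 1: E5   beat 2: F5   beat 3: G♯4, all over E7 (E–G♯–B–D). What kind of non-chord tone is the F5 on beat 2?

The harmony at that moment is E dominant seventh chord (E, G♯, B, D); F5 is not a chord tone.
It is approached by step up from E5 and left by leap down to G♯4.
Step in, leap out, on a weak beat — an escape tone.

Escape tone.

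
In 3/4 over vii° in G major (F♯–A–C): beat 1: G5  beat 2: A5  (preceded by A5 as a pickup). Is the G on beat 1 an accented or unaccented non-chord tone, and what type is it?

Accented neighbor tone.

The harmony at that moment is F♯ diminished triad (F♯, A, C); G5 is not a chord tone.
It is approached by step down from A5 and left by step up to A5.
Step away and step back to the same note — a neighbor tone (lower neighbor).
It falls on the downbeat, so it is accented.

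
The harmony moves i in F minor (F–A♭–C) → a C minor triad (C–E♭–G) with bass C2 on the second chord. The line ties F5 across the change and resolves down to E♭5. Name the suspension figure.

At the second chord the bass is C2. The suspended F5 lies a fourth above the bass; after resolving down by step to E♭5, the interval above the bass becomes a third.
Suspension figures are named by those two intervals: 4–3.

4–3 suspension.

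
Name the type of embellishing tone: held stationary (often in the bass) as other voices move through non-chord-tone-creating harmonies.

Approach: none. Departure: none — a single pitch is sustained while the chords change around it, passing through harmonies that do not contain it.
No melodic motion at all; the dissonance is created entirely by the moving harmonies against the stationary note — a pedal tone (pedal point).

Pedal tone.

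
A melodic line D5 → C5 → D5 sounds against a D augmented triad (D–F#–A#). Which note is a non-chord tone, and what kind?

The harmony at that moment is D augmented triad (D, F#, A#); C5 is not a chord tone.
It is approached by step down from D5 and left by step up to D5.
Step away and step back to the same note — a neighbor tone (lower neighbor).

C5 is a neighbor tone.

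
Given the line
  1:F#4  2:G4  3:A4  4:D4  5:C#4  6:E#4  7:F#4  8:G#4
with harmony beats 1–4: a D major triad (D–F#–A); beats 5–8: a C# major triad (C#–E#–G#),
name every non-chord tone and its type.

The harmony at that moment is D major triad (D, F#, A); G4 is not a chord tone.
It is approached by step up from F#4 and left by step up to A4.
Step in, step out in the same direction — a passing tone.
The harmony at that moment is C# major triad (C#, E#, G#); F#4 is not a chord tone.
It is approached by step up from E#4 and left by step up to G#4.
Step in, step out in the same direction — a passing tone.

G4 (beat 2) — passing tone; F#4 (beat 7) — passing tone.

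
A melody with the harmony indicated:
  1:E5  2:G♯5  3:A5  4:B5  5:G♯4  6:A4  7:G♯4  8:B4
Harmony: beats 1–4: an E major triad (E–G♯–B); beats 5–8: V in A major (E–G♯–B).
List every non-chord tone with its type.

The harmony at that moment is E major triad (E, G♯, B); A5 is not a chord tone.
It is approached by step up from G♯5 and left by step up to B5.
Step in, step out in the same direction — a passing tone.
The harmony at that moment is E major triad (E, G♯, B); A4 is not a chord tone.
It is approached by step up from G♯4 and left by step down to G♯4.
Step away and step back to the same note — a neighbor tone (upper neighbor).

A5 (beat 3) — passing tone; A4 (beat 6) — neighbor tone.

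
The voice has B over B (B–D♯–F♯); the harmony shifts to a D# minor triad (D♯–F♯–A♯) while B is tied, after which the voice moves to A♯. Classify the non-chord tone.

B is a suspension.

The harmony at that moment is D♯ minor triad (D♯, F♯, A♯); B is not a chord tone.
It is held over (the same pitch as the preceding B) and left by step down to A♯.
Held over from the previous chord and resolving down by step — a suspension.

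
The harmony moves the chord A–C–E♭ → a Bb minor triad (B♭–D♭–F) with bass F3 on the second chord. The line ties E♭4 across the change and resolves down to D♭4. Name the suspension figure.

7–6 suspension.

At the second chord the bass is F3. The suspended E♭4 lies a seventh above the bass; after resolving down by step to D♭4, the interval above the bass becomes a sixth.
Suspension figures are named by those two intervals: 7–6.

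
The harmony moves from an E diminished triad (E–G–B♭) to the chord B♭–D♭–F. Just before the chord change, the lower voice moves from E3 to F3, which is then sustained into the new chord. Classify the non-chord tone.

The harmony at that moment is E diminished triad (E, G, B♭); F3 is not a chord tone.
It is approached by step up from E3 and then sustained as the same pitch into the next harmony.
Arriving early and becoming a chord tone when the harmony changes — an anticipation.

F3 is an anticipation.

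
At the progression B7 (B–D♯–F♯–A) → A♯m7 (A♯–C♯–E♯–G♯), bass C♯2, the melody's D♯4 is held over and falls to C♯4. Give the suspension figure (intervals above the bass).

9–8 suspension.

At the second chord the bass is C♯2. The suspended D♯4 lies a ninth above the bass; after resolving down by step to C♯4, the interval above the bass becomes an octave.
Suspension figures are named by those two intervals: 9–8.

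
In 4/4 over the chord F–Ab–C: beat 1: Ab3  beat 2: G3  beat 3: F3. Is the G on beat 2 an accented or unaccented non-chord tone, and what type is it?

The harmony at that moment is F minor triad (F, Ab, C); G3 is not a chord tone.
It is approached by step down from Ab3 and left by step down to F3.
Step in, step out in the same direction — a passing tone.
It falls on a weak beat, so it is unaccented.

Unaccented passing tone.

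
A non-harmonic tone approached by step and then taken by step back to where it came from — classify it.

Approach: by step. Departure: by step in the opposite direction, back to the starting pitch.
Stepwise on both sides but reversing to return to the same chord tone — a neighbor tone. (Had it continued onward in the same direction it would be a passing tone instead.)

Neighbor tone.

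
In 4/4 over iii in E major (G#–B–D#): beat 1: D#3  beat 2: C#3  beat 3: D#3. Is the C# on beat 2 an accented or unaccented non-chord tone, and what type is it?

Unaccented neighbor tone.

The harmony at that moment is G# minor triad (G#, B, D#); C#3 is not a chord tone.
It is approached by step down from D#3 and left by step up to D#3.
Step away and step back to the same note — a neighbor tone (lower neighbor).
It falls on a weak beat, so it is unaccented.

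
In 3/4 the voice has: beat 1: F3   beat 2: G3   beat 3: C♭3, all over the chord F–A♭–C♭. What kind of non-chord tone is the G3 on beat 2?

Escape tone.

The harmony at that moment is F diminished triad (F, A♭, C♭); G3 is not a chord tone.
It is approached by step up from F3 and left by leap down to C♭3.
Step in, leap out, on a weak beat — an escape tone.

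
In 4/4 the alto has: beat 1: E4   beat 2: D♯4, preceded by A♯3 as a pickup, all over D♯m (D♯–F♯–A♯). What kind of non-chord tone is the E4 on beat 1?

Appoggiatura.

The harmony at that moment is D♯ minor triad (D♯, F♯, A♯); E4 is not a chord tone.
It is approached by leap up from A♯3 and left by step down to D♯4.
Leap in, step out, metrically accented — an appoggiatura.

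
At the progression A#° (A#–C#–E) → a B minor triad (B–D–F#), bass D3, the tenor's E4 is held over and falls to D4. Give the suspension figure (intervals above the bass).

9–8 suspension.

At the second chord the bass is D3. The suspended E4 lies a ninth above the bass; after resolving down by step to D4, the interval above the bass becomes an octave.
Suspension figures are named by those two intervals: 9–8.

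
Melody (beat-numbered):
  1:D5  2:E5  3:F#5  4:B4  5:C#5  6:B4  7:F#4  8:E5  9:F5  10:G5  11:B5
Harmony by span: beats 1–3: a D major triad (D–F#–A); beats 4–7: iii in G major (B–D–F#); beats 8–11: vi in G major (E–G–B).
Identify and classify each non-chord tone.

The harmony at that moment is D major triad (D, F#, A); E5 is not a chord tone.
It is approached by step up from D5 and left by step up to F#5.
Step in, step out in the same direction — a passing tone.
The harmony at that moment is B minor triad (B, D, F#); C#5 is not a chord tone.
It is approached by step up from B4 and left by step down to B4.
Step away and step back to the same note — a neighbor tone (upper neighbor).
The harmony at that moment is E minor triad (E, G, B); F5 is not a chord tone.
It is approached by step up from E5 and left by step up to G5.
Step in, step out in the same direction — a passing tone.

E5 (beat 2) — passing tone; C#5 (beat 5) — neighbor tone; F5 (beat 9) — passing tone.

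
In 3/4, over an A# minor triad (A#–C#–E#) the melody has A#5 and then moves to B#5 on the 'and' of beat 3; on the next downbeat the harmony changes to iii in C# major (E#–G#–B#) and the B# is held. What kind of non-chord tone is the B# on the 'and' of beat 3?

The harmony at that moment is A# minor triad (A#, C#, E#); B#5 is not a chord tone.
It is approached by step up from A#5 and then sustained as the same pitch into the next harmony.
Arriving early and becoming a chord tone when the harmony changes — an anticipation.

Anticipation.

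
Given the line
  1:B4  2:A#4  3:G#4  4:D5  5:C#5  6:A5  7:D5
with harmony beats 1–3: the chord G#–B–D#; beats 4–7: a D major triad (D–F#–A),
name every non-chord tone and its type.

A#4 (beat 2) — passing tone; C#5 (beat 5) — escape tone.

The harmony at that moment is G# minor triad (G#, B, D#); A#4 is not a chord tone.
It is approached by step down from B4 and left by step down to G#4.
Step in, step out in the same direction — a passing tone.
The harmony at that moment is D major triad (D, F#, A); C#5 is not a chord tone.
It is approached by step down from D5 and left by leap up to A5.
Step in, leap out — an escape tone.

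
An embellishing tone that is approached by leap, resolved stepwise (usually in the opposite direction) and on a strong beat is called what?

Appoggiatura.

Approach: by leap. Departure: by step. Metric position: strong.
Leap in, step out, in a metrically strong position — an appoggiatura. (It is the mirror image of the escape tone, which steps in and leaps out from a weak position.)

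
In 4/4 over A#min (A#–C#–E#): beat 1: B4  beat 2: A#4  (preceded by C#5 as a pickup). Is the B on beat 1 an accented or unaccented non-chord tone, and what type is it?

Accented passing tone.

The harmony at that moment is A# minor triad (A#, C#, E#); B4 is not a chord tone.
It is approached by step down from C#5 and left by step down to A#4.
Step in, step out in the same direction — a passing tone.
It falls on the downbeat, so it is accented.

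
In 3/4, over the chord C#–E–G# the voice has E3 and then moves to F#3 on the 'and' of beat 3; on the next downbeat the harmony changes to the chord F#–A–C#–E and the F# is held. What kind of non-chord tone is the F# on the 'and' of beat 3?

The harmony at that moment is C# minor triad (C#, E, G#); F#3 is not a chord tone.
It is approached by step up from E3 and then sustained as the same pitch into the next harmony.
Arriving early and becoming a chord tone when the harmony changes — an anticipation.

Anticipation.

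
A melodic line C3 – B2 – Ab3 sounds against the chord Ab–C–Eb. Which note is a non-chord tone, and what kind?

The harmony at that moment is Ab major triad (Ab, C, Eb); B2 is not a chord tone.
It is approached by step down from C3 and left by leap up to Ab3.
Step in, leap out — an escape tone.

B2 is an escape tone.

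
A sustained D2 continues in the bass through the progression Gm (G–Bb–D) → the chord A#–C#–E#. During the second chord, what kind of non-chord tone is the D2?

Pedal tone (pedal point).

The harmony at that moment is A# minor triad (A#, C#, E#); D2 is not a chord tone.
It is held over (the same pitch as the preceding D2) and then sustained as the same pitch into the next harmony.
Sustained through a change of harmony — a pedal tone.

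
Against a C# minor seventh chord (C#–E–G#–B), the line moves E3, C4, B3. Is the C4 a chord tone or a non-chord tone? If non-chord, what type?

Non-chord tone — an appoggiatura.

The harmony at that moment is C# minor seventh chord (C#, E, G#, B); C4 is not a chord tone.
It is approached by leap up from E3 and left by step down to B3.
Leap in, step out — an appoggiatura.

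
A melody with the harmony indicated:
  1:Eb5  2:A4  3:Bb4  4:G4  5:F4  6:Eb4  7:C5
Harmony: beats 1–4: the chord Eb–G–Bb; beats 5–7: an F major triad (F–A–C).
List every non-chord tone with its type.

The harmony at that moment is Eb major triad (Eb, G, Bb); A4 is not a chord tone.
It is approached by leap down from Eb5 and left by step up to Bb4.
Leap in, step out — an appoggiatura.
The harmony at that moment is F major triad (F, A, C); Eb4 is not a chord tone.
It is approached by step down from F4 and left by leap up to C5.
Step in, leap out — an escape tone.

A4 (beat 2) — appoggiatura; Eb4 (beat 6) — escape tone.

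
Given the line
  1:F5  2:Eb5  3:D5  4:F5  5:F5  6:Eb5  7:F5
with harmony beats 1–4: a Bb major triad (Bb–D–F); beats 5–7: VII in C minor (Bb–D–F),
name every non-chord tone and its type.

The harmony at that moment is Bb major triad (Bb, D, F); Eb5 is not a chord tone.
It is approached by step down from F5 and left by step down to D5.
Step in, step out in the same direction — a passing tone.
The harmony at that moment is Bb major triad (Bb, D, F); Eb5 is not a chord tone.
It is approached by step down from F5 and left by step up to F5.
Step away and step back to the same note — a neighbor tone (lower neighbor).

Eb5 (beat 2) — passing tone; Eb5 (beat 6) — neighbor tone.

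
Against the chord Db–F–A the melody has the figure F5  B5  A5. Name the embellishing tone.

B5 is an appoggiatura.

The harmony at that moment is Db augmented triad (Db, F, A); B5 is not a chord tone.
It is approached by leap up from F5 and left by step down to A5.
Leap in, step out — an appoggiatura.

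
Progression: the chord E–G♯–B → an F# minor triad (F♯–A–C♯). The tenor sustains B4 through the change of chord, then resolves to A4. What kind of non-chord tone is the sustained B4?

The harmony at that moment is F♯ minor triad (F♯, A, C♯); B4 is not a chord tone.
It is held over (the same pitch as the preceding B4) and left by step down to A4.
Held over from the previous chord and resolving down by step — a suspension.

B4 is a suspension.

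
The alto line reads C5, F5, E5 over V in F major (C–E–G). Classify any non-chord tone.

F5 is an appoggiatura.

The harmony at that moment is C major triad (C, E, G); F5 is not a chord tone.
It is approached by leap up from C5 and left by step down to E5.
Leap in, step out — an appoggiatura.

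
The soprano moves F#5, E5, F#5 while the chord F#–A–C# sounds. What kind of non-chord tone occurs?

The harmony at that moment is F# minor triad (F#, A, C#); E5 is not a chord tone.
It is approached by step down from F#5 and left by step up to F#5.
Step away and step back to the same note — a neighbor tone (lower neighbor).

E5 is a neighbor tone.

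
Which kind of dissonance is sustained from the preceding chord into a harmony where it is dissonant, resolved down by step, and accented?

Approach: by preparation — the pitch is first a chord tone, then held (tied or repeated) while the harmony changes under it. Departure: down by step. Metric position: strong.
A prepared dissonance that resolves downward by step — a suspension. (The same figure resolving upward would be a retardation.)

Suspension.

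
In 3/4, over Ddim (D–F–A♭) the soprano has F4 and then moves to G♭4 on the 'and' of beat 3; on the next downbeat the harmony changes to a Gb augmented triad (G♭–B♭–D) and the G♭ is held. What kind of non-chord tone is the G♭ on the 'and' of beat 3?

Anticipation.

The harmony at that moment is D diminished triad (D, F, A♭); G♭4 is not a chord tone.
It is approached by step up from F4 and then sustained as the same pitch into the next harmony.
Arriving early and becoming a chord tone when the harmony changes — an anticipation.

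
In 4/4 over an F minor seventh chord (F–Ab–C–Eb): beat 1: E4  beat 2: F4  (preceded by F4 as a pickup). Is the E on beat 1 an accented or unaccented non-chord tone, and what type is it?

The harmony at that moment is F minor seventh chord (F, Ab, C, Eb); E4 is not a chord tone.
It is approached by step down from F4 and left by step up to F4.
Step away and step back to the same note — a neighbor tone (lower neighbor).
It falls on the downbeat, so it is accented.

Accented neighbor tone.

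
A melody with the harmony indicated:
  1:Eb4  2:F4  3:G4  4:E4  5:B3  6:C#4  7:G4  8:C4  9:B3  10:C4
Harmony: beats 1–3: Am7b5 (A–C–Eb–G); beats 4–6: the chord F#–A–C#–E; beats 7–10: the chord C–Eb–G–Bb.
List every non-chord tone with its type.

The harmony at that moment is A half-diminished seventh chord (A, C, Eb, G); F4 is not a chord tone.
It is approached by step up from Eb4 and left by step up to G4.
Step in, step out in the same direction — a passing tone.
The harmony at that moment is F# minor seventh chord (F#, A, C#, E); B3 is not a chord tone.
It is approached by leap down from E4 and left by step up to C#4.
Leap in, step out — an appoggiatura.
The harmony at that moment is C minor seventh chord (C, Eb, G, Bb); B3 is not a chord tone.
It is approached by step down from C4 and left by step up to C4.
Step away and step back to the same note — a neighbor tone (lower neighbor).

F4 (beat 2) — passing tone; B3 (beat 5) — appoggiatura; B3 (beat 9) — neighbor tone.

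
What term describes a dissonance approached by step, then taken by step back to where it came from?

Neighbor tone.

Approach: by step. Departure: by step in the opposite direction, back to the starting pitch.
Stepwise on both sides but reversing to return to the same chord tone — a neighbor tone. (Had it continued onward in the same direction it would be a passing tone instead.)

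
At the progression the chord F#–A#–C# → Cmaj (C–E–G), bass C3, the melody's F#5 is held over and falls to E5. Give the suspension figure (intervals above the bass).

At the second chord the bass is C3. The suspended F#5 lies a fourth above the bass; after resolving down by step to E5, the interval above the bass becomes a third.
Suspension figures are named by those two intervals: 4–3.

4–3 suspension.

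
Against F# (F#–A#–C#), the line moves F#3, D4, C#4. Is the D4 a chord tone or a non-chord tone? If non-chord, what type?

Non-chord tone — an appoggiatura.

The harmony at that moment is F# major triad (F#, A#, C#); D4 is not a chord tone.
It is approached by leap up from F#3 and left by step down to C#4.
Leap in, step out — an appoggiatura.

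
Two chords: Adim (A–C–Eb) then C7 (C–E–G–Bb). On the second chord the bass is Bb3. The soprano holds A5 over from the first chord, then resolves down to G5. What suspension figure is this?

7–6 suspension.

At the second chord the bass is Bb3. The suspended A5 lies a seventh above the bass; after resolving down by step to G5, the interval above the bass becomes a sixth.
Suspension figures are named by those two intervals: 7–6.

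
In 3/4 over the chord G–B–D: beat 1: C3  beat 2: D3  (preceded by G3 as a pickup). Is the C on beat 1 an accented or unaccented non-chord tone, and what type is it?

Accented appoggiatura.

The harmony at that moment is G major triad (G, B, D); C3 is not a chord tone.
It is approached by leap down from G3 and left by step up to D3.
Leap in, step out — an appoggiatura.
It falls on the downbeat, so it is accented.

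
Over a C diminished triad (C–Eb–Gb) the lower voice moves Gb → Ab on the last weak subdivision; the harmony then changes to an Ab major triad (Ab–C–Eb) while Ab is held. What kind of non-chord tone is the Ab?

Ab is an anticipation.

The harmony at that moment is C diminished triad (C, Eb, Gb); Ab is not a chord tone.
It is approached by step up from Gb and then sustained as the same pitch into the next harmony.
Arriving early and becoming a chord tone when the harmony changes — an anticipation.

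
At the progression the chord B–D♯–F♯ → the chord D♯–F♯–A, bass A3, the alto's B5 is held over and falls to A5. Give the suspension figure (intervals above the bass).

9–8 suspension.

At the second chord the bass is A3. The suspended B5 lies a ninth above the bass; after resolving down by step to A5, the interval above the bass becomes an octave.
Suspension figures are named by those two intervals: 9–8.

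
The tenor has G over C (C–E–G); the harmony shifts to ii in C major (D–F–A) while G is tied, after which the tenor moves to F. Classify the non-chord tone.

The harmony at that moment is D minor triad (D, F, A); G is not a chord tone.
It is held over (the same pitch as the preceding G) and left by step down to F.
Held over from the previous chord and resolving down by step — a suspension.

G is a suspension.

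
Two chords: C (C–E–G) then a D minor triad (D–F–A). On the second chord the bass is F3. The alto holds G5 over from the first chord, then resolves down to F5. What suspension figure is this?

9–8 suspension.

At the second chord the bass is F3. The suspended G5 lies a ninth above the bass; after resolving down by step to F5, the interval above the bass becomes an octave.
Suspension figures are named by those two intervals: 9–8.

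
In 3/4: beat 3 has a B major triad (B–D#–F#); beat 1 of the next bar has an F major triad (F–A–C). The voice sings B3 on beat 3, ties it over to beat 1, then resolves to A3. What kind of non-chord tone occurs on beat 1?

The harmony at that moment is F major triad (F, A, C); B3 is not a chord tone.
It is held over (the same pitch as the preceding B3) and left by step down to A3.
Held over from the previous chord and resolving down by step — a suspension.

Suspension.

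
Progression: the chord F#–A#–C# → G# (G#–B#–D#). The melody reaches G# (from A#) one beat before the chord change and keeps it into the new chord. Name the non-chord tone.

G# is an anticipation.

The harmony at that moment is F# major triad (F#, A#, C#); G# is not a chord tone.
It is approached by step down from A# and then sustained as the same pitch into the next harmony.
Arriving early and becoming a chord tone when the harmony changes — an anticipation.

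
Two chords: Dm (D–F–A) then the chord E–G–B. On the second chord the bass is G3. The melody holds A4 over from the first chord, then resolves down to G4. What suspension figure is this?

At the second chord the bass is G3. The suspended A4 lies a ninth above the bass; after resolving down by step to G4, the interval above the bass becomes an octave.
Suspension figures are named by those two intervals: 9–8.

9–8 suspension.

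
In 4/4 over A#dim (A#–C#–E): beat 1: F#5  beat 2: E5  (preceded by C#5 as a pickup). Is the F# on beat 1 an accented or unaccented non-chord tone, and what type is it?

Accented appoggiatura.

The harmony at that moment is A# diminished triad (A#, C#, E); F#5 is not a chord tone.
It is approached by leap up from C#5 and left by step down to E5.
Leap in, step out — an appoggiatura.
It falls on the downbeat, so it is accented.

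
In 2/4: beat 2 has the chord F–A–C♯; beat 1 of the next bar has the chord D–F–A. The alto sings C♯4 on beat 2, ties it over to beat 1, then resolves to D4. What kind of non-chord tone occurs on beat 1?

Retardation.

The harmony at that moment is D minor triad (D, F, A); C♯4 is not a chord tone.
It is held over (the same pitch as the preceding C♯4) and left by step up to D4.
Held over from the previous chord and resolving up by step — a retardation.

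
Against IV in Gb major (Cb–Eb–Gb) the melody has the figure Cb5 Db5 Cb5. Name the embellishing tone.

The harmony at that moment is Cb major triad (Cb, Eb, Gb); Db5 is not a chord tone.
It is approached by step up from Cb5 and left by step down to Cb5.
Step away and step back to the same note — a neighbor tone (upper neighbor).

Db5 is a neighbor tone.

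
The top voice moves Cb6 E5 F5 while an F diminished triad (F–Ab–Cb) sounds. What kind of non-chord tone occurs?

The harmony at that moment is F diminished triad (F, Ab, Cb); E5 is not a chord tone.
It is approached by leap down from Cb6 and left by step up to F5.
Leap in, step out — an appoggiatura.

E5 is an appoggiatura.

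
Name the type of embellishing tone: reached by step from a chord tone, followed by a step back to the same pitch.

Approach: by step. Departure: by step in the opposite direction, back to the starting pitch.
Stepwise on both sides but reversing to return to the same chord tone — a neighbor tone. (Had it continued onward in the same direction it would be a passing tone instead.)

Neighbor tone.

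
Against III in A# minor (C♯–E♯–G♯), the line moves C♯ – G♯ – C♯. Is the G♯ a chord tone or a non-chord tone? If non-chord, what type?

C# major triad contains C♯, E♯, G♯; G♯ is the fifth, so it is a chord tone.

Chord tone (the fifth of C# major triad).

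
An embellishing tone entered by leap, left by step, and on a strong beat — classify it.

Approach: by leap. Departure: by step. Metric position: strong.
Leap in, step out, in a metrically strong position — an appoggiatura. (It is the mirror image of the escape tone, which steps in and leaps out from a weak position.)

Appoggiatura.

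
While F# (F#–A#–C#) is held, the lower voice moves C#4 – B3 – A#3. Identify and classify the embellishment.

B3 is a passing tone.

The harmony at that moment is F# major triad (F#, A#, C#); B3 is not a chord tone.
It is approached by step down from C#4 and left by step down to A#3.
Step in, step out in the same direction — a passing tone.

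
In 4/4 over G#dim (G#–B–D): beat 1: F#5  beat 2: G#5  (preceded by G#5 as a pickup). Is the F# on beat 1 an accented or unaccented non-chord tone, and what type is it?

The harmony at that moment is G# diminished triad (G#, B, D); F#5 is not a chord tone.
It is approached by step down from G#5 and left by step up to G#5.
Step away and step back to the same note — a neighbor tone (lower neighbor).
It falls on the downbeat, so it is accented.

Accented neighbor tone.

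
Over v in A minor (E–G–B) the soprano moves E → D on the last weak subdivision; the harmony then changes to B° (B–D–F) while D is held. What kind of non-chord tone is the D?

The harmony at that moment is E minor triad (E, G, B); D is not a chord tone.
It is approached by step down from E and then sustained as the same pitch into the next harmony.
Arriving early and becoming a chord tone when the harmony changes — an anticipation.

D is an anticipation.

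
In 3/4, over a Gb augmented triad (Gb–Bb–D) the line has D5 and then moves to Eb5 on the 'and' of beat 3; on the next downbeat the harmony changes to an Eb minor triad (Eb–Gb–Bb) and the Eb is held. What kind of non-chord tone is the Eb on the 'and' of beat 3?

The harmony at that moment is Gb augmented triad (Gb, Bb, D); Eb5 is not a chord tone.
It is approached by step up from D5 and then sustained as the same pitch into the next harmony.
Arriving early and becoming a chord tone when the harmony changes — an anticipation.

Anticipation.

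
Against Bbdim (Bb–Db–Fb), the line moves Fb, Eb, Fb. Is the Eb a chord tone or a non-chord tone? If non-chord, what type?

Non-chord tone — a neighbor tone.

The harmony at that moment is Bb diminished triad (Bb, Db, Fb); Eb is not a chord tone.
It is approached by step down from Fb and left by step up to Fb.
Step away and step back to the same note — a neighbor tone (lower neighbor).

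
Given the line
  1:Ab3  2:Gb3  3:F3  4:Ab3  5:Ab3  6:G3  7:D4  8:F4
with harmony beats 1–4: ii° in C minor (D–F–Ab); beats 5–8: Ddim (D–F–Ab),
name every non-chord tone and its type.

Gb3 (beat 2) — passing tone; G3 (beat 6) — escape tone.

The harmony at that moment is D diminished triad (D, F, Ab); Gb3 is not a chord tone.
It is approached by step down from Ab3 and left by step down to F3.
Step in, step out in the same direction — a passing tone.
The harmony at that moment is D diminished triad (D, F, Ab); G3 is not a chord tone.
It is approached by step down from Ab3 and left by leap up to D4.
Step in, leap out — an escape tone.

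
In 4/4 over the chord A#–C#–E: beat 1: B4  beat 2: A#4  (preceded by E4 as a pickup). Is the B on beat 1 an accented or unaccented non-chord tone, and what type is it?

Accented appoggiatura.

The harmony at that moment is A# diminished triad (A#, C#, E); B4 is not a chord tone.
It is approached by leap up from E4 and left by step down to A#4.
Leap in, step out — an appoggiatura.
It falls on the downbeat, so it is accented.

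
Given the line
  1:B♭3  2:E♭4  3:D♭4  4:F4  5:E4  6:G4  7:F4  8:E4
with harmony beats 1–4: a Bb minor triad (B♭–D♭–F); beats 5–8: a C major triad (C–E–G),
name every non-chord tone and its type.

E♭4 (beat 2) — appoggiatura; F4 (beat 7) — passing tone.

The harmony at that moment is B♭ minor triad (B♭, D♭, F); E♭4 is not a chord tone.
It is approached by leap up from B♭3 and left by step down to D♭4.
Leap in, step out — an appoggiatura.
The harmony at that moment is C major triad (C, E, G); F4 is not a chord tone.
It is approached by step down from G4 and left by step down to E4.
Step in, step out in the same direction — a passing tone.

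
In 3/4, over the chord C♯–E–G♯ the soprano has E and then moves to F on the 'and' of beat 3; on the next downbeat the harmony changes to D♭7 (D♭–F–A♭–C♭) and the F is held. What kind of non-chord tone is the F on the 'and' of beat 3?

Anticipation.

The harmony at that moment is C♯ minor triad (C♯, E, G♯); F is not a chord tone.
It is approached by step up from E and then sustained as the same pitch into the next harmony.
Arriving early and becoming a chord tone when the harmony changes — an anticipation.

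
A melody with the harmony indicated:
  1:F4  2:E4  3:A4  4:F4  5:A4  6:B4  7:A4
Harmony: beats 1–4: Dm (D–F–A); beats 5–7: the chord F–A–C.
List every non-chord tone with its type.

The harmony at that moment is D minor triad (D, F, A); E4 is not a chord tone.
It is approached by step down from F4 and left by leap up to A4.
Step in, leap out — an escape tone.
The harmony at that moment is F major triad (F, A, C); B4 is not a chord tone.
It is approached by step up from A4 and left by step down to A4.
Step away and step back to the same note — a neighbor tone (upper neighbor).

E4 (beat 2) — escape tone; B4 (beat 6) — neighbor tone.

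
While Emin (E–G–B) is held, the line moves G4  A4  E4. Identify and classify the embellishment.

The harmony at that moment is E minor triad (E, G, B); A4 is not a chord tone.
It is approached by step up from G4 and left by leap down to E4.
Step in, leap out — an escape tone.

A4 is an escape tone.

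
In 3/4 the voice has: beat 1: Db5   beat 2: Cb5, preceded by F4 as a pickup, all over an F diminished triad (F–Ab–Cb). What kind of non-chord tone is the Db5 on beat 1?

The harmony at that moment is F diminished triad (F, Ab, Cb); Db5 is not a chord tone.
It is approached by leap up from F4 and left by step down to Cb5.
Leap in, step out, metrically accented — an appoggiatura.

Appoggiatura.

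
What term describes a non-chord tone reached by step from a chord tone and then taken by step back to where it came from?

Neighbor tone.

Approach: by step. Departure: by step in the opposite direction, back to the starting pitch.
Stepwise on both sides but reversing to return to the same chord tone — a neighbor tone. (Had it continued onward in the same direction it would be a passing tone instead.)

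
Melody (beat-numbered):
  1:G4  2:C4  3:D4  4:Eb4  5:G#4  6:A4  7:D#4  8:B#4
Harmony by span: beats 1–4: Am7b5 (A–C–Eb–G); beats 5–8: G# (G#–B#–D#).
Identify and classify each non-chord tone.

The harmony at that moment is A half-diminished seventh chord (A, C, Eb, G); D4 is not a chord tone.
It is approached by step up from C4 and left by step up to Eb4.
Step in, step out in the same direction — a passing tone.
The harmony at that moment is G# major triad (G#, B#, D#); A4 is not a chord tone.
It is approached by step up from G#4 and left by leap down to D#4.
Step in, leap out — an escape tone.

D4 (beat 3) — passing tone; A4 (beat 6) — escape tone.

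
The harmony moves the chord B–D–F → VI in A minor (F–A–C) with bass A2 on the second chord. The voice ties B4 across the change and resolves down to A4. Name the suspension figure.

At the second chord the bass is A2. The suspended B4 lies a ninth above the bass; after resolving down by step to A4, the interval above the bass becomes an octave.
Suspension figures are named by those two intervals: 9–8.

9–8 suspension.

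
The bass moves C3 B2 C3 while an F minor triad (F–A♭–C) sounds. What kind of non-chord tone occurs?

B2 is a neighbor tone.

The harmony at that moment is F minor triad (F, A♭, C); B2 is not a chord tone.
It is approached by step down from C3 and left by step up to C3.
Step away and step back to the same note — a neighbor tone (lower neighbor).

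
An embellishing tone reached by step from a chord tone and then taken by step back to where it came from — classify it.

Approach: by step. Departure: by step in the opposite direction, back to the starting pitch.
Stepwise on both sides but reversing to return to the same chord tone — a neighbor tone. (Had it continued onward in the same direction it would be a passing tone instead.)

Neighbor tone.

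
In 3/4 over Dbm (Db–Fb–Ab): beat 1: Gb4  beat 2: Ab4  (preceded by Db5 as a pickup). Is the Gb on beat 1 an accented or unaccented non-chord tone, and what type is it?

The harmony at that moment is Db minor triad (Db, Fb, Ab); Gb4 is not a chord tone.
It is approached by leap down from Db5 and left by step up to Ab4.
Leap in, step out — an appoggiatura.
It falls on the downbeat, so it is accented.

Accented appoggiatura.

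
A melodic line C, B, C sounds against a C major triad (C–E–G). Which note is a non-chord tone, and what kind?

B is a neighbor tone.

The harmony at that moment is C major triad (C, E, G); B is not a chord tone.
It is approached by step down from C and left by step up to C.
Step away and step back to the same note — a neighbor tone (lower neighbor).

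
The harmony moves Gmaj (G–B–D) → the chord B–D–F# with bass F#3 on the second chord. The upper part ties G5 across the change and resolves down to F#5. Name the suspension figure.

9–8 suspension.

At the second chord the bass is F#3. The suspended G5 lies a ninth above the bass; after resolving down by step to F#5, the interval above the bass becomes an octave.
Suspension figures are named by those two intervals: 9–8.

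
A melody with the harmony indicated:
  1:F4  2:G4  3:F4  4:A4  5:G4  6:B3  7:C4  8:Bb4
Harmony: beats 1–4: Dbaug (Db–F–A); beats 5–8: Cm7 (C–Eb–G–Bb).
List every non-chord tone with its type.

G4 (beat 2) — neighbor tone; B3 (beat 6) — appoggiatura.

The harmony at that moment is Db augmented triad (Db, F, A); G4 is not a chord tone.
It is approached by step up from F4 and left by step down to F4.
Step away and step back to the same note — a neighbor tone (upper neighbor).
The harmony at that moment is C minor seventh chord (C, Eb, G, Bb); B3 is not a chord tone.
It is approached by leap down from G4 and left by step up to C4.
Leap in, step out — an appoggiatura.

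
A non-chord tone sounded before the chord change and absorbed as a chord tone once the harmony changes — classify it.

Approach: ahead of the chord change (typically by step), so it is dissonant against the current harmony. Departure: none — the same pitch is restated or held and is a chord tone of the new harmony.
Dissonant first, consonant once the harmony catches up: the note simply arrives early — an anticipation. (The reverse timing, consonant first and dissonant after the change, would be a suspension or retardation.)

Anticipation.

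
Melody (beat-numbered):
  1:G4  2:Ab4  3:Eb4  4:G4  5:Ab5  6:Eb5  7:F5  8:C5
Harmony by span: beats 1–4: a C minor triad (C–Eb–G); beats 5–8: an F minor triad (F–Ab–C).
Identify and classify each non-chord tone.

The harmony at that moment is C minor triad (C, Eb, G); Ab4 is not a chord tone.
It is approached by step up from G4 and left by leap down to Eb4.
Step in, leap out — an escape tone.
The harmony at that moment is F minor triad (F, Ab, C); Eb5 is not a chord tone.
It is approached by leap down from Ab5 and left by step up to F5.
Leap in, step out — an appoggiatura.

Ab4 (beat 2) — escape tone; Eb5 (beat 6) — appoggiatura.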